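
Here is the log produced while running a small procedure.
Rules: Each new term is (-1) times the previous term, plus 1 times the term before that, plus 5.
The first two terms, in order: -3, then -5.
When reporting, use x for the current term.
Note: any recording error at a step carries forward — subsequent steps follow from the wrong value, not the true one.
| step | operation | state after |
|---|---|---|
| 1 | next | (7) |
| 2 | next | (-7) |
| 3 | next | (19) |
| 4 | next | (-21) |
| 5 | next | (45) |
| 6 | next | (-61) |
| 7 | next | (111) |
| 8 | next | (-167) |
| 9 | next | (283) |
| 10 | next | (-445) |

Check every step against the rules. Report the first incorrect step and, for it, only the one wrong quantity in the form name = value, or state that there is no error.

Recomputing the run from the initial state:
step 1: x = 7
step 2: x = -7
step 3: x = 19
step 4: x = -21
step 5: x = 45
step 6: x = -61
step 7: x = 111
step 8: x = -167
step 9: x = 283
step 10: x = -445
This matches the log at every step.

no error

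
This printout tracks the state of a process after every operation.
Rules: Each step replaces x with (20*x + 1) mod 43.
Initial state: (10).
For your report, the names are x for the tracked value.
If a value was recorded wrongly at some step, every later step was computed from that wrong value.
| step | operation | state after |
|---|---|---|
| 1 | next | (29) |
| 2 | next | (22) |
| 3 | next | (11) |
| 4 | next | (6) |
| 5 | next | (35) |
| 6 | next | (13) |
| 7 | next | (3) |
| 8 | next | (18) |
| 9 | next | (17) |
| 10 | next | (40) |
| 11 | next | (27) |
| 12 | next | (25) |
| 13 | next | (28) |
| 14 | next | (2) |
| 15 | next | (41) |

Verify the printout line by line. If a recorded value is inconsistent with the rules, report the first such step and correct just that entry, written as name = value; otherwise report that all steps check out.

no error

1. x = (20*10 + 1) mod 43 = 29 (matches)
2. x = (20*29 + 1) mod 43 = 22 (no discrepancy)
3. x = (20*22 + 1) mod 43 = 11 (exactly as logged)
4. x = (20*11 + 1) mod 43 = 6 (verified)
5. x = (20*6 + 1) mod 43 = 35 (matches)
6. x = (20*35 + 1) mod 43 = 13 (in agreement)
7. x = (20*13 + 1) mod 43 = 3 (confirmed correct)
8. x = (20*3 + 1) mod 43 = 18 (exactly as logged)
9. x = (20*18 + 1) mod 43 = 17 (agrees with the printout)
10. x = (20*17 + 1) mod 43 = 40 (agrees with the printout)
11. x = (20*40 + 1) mod 43 = 27 (confirmed correct)
12. x = (20*27 + 1) mod 43 = 25 (no discrepancy)
13. x = (20*25 + 1) mod 43 = 28 (in agreement)
14. x = (20*28 + 1) mod 43 = 2 (exactly as logged)
15. x = (20*2 + 1) mod 43 = 41 (confirmed correct)
Each recorded entry agrees with the recomputation.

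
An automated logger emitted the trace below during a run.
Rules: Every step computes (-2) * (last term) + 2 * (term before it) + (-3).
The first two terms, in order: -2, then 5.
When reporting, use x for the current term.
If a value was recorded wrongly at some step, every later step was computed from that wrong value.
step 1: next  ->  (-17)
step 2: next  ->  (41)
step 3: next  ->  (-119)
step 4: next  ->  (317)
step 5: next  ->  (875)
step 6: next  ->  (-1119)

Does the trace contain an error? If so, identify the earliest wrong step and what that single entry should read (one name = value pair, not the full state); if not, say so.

step 5, x = -875

Recomputing the run from the initial state:
step 1: x = -17
step 2: x = 41
step 3: x = -119
step 4: x = 317
step 5: x = -875
step 6: x = 2381
The first disagreement with the trace is at step 5, where the value should be x = -875.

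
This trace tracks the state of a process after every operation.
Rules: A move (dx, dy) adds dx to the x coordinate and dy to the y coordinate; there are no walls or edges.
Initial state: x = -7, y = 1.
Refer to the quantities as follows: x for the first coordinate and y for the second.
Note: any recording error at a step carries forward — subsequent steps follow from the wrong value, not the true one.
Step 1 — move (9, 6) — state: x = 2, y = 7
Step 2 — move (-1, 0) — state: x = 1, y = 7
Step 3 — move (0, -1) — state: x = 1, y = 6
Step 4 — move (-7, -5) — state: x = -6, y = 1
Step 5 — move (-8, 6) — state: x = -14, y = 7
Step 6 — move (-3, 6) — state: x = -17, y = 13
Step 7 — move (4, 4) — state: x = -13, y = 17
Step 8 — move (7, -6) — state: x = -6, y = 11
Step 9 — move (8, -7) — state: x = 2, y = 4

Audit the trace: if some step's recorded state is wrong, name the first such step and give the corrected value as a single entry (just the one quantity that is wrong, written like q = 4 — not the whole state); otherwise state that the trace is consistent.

no error

Step 1: x = -7 + (9) = 2, y = 1 + (6) = 7 — in agreement.
Step 2: x = 2 + (-1) = 1, y = 7 + (0) = 7 — agrees with the trace.
Step 3: x = 1 + (0) = 1, y = 7 + (-1) = 6 — same as recorded.
Step 4: x = 1 + (-7) = -6, y = 6 + (-5) = 1 — in agreement.
Step 5: x = -6 + (-8) = -14, y = 1 + (6) = 7 — agrees with the trace.
Step 6: x = -14 + (-3) = -17, y = 7 + (6) = 13 — consistent with the trace.
Step 7: x = -17 + (4) = -13, y = 13 + (4) = 17 — in agreement.
Step 8: x = -13 + (7) = -6, y = 17 + (-6) = 11 — no discrepancy.
Step 9: x = -6 + (8) = 2, y = 11 + (-7) = 4 — matches.
Nothing is out of place; the run is error-free.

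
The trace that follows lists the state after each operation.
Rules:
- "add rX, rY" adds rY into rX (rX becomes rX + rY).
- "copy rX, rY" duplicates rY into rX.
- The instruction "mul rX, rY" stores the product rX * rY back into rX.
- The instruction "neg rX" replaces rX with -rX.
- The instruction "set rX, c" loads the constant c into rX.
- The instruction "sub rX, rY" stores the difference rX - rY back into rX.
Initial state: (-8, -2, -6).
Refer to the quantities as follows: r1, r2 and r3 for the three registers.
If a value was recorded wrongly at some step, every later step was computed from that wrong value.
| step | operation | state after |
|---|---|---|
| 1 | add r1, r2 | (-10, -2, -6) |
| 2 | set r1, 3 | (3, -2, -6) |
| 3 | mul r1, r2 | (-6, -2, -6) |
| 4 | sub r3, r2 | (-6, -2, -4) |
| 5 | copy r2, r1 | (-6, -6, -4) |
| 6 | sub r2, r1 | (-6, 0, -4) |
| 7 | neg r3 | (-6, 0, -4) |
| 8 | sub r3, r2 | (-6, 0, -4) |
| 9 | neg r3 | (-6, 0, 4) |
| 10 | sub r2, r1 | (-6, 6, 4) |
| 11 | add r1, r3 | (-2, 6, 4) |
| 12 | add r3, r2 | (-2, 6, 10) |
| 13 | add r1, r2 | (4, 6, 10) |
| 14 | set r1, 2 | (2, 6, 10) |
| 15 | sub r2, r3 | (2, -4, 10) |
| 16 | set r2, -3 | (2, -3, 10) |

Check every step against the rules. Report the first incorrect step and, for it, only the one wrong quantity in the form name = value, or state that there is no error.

Recomputing the run from the initial state:
step 1: r1 = -10, r2 = -2, r3 = -6
step 2: r1 = 3, r2 = -2, r3 = -6
step 3: r1 = -6, r2 = -2, r3 = -6
step 4: r1 = -6, r2 = -2, r3 = -4
step 5: r1 = -6, r2 = -6, r3 = -4
step 6: r1 = -6, r2 = 0, r3 = -4
step 7: r1 = -6, r2 = 0, r3 = 4
step 8: r1 = -6, r2 = 0, r3 = 4
step 9: r1 = -6, r2 = 0, r3 = -4
step 10: r1 = -6, r2 = 6, r3 = -4
step 11: r1 = -10, r2 = 6, r3 = -4
step 12: r1 = -10, r2 = 6, r3 = 2
step 13: r1 = -4, r2 = 6, r3 = 2
step 14: r1 = 2, r2 = 6, r3 = 2
step 15: r1 = 2, r2 = 4, r3 = 2
step 16: r1 = 2, r2 = -3, r3 = 2
The first disagreement with the trace is at step 7, where the value should be r3 = 4.

step 7, r3 = 4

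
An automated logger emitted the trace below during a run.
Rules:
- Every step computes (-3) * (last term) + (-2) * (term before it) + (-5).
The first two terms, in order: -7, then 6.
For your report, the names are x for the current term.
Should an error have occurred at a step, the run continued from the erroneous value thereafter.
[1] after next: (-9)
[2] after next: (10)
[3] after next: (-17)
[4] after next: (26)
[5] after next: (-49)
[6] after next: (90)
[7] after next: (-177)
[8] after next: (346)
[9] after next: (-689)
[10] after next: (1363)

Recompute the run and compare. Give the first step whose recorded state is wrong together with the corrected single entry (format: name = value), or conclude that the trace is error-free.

1. x = -3*(6) + (-2)*(-7) + (-5) = -9 (consistent with the trace)
2. x = -3*(-9) + (-2)*(6) + (-5) = 10 (verified)
3. x = -3*(10) + (-2)*(-9) + (-5) = -17 (checks out)
4. x = -3*(-17) + (-2)*(10) + (-5) = 26 (agrees with the trace)
5. x = -3*(26) + (-2)*(-17) + (-5) = -49 (consistent with the trace)
6. x = -3*(-49) + (-2)*(26) + (-5) = 90 (agrees with the trace)
7. x = -3*(90) + (-2)*(-49) + (-5) = -177 (verified)
8. x = -3*(-177) + (-2)*(90) + (-5) = 346 (consistent with the trace)
9. x = -3*(346) + (-2)*(-177) + (-5) = -689 (confirmed correct)
10. x = -3*(-689) + (-2)*(346) + (-5) = 1370 (a discrepancy with the trace)
First deviation found at step 10; the corrected entry is x = 1370.

step 10, x = 1370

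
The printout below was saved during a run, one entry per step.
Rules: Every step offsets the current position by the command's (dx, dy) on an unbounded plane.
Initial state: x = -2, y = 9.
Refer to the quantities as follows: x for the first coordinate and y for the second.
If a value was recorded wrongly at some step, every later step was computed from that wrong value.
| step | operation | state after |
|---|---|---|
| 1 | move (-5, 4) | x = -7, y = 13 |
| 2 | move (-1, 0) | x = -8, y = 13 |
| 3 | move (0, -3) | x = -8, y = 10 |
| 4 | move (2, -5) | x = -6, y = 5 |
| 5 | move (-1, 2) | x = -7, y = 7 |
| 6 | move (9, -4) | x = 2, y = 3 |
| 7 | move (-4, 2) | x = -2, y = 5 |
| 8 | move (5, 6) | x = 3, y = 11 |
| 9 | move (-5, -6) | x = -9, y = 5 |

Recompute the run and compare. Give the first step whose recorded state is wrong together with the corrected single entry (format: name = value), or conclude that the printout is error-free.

step 9, x = -2

step 1: x = -2 + (-5) = -7, y = 9 + (4) = 13 -> consistent with the printout
step 2: x = -7 + (-1) = -8, y = 13 + (0) = 13 -> same as recorded
step 3: x = -8 + (0) = -8, y = 13 + (-3) = 10 -> verified
step 4: x = -8 + (2) = -6, y = 10 + (-5) = 5 -> matches
step 5: x = -6 + (-1) = -7, y = 5 + (2) = 7 -> agrees with the printout
step 6: x = -7 + (9) = 2, y = 7 + (-4) = 3 -> no discrepancy
step 7: x = 2 + (-4) = -2, y = 3 + (2) = 5 -> same as recorded
step 8: x = -2 + (5) = 3, y = 5 + (6) = 11 -> verified
step 9: x = 3 + (-5) = -2, y = 11 + (-6) = 5 -> a discrepancy with the printout
Conclusion: step 9 carries the first error; the entry should be x = -2.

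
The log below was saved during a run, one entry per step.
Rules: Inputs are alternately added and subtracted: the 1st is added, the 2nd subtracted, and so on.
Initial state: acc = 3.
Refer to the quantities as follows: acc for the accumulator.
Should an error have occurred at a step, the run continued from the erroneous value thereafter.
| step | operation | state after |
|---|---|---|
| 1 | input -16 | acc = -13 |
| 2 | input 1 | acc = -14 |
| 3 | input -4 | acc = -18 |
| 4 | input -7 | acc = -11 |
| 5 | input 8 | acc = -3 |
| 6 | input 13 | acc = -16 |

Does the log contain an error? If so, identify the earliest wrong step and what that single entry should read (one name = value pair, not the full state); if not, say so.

no error

Recomputing the run from the initial state:
step 1: acc = -13
step 2: acc = -14
step 3: acc = -18
step 4: acc = -11
step 5: acc = -3
step 6: acc = -16
This matches the log at every step.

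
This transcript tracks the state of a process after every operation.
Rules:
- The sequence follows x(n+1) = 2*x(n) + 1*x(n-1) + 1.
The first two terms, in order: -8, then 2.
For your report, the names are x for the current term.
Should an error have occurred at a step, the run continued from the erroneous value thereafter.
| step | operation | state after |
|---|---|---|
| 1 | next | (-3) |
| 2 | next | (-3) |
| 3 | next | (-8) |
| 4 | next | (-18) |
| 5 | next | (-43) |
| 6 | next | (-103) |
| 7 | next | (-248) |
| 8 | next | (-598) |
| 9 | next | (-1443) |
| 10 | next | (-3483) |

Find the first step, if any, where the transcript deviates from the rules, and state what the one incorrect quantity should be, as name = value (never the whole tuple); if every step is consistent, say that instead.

1. x = 2*(2) + (1)*(-8) + (1) = -3 (confirmed correct)
2. x = 2*(-3) + (1)*(2) + (1) = -3 (verified)
3. x = 2*(-3) + (1)*(-3) + (1) = -8 (matches)
4. x = 2*(-8) + (1)*(-3) + (1) = -18 (same as recorded)
5. x = 2*(-18) + (1)*(-8) + (1) = -43 (verified)
6. x = 2*(-43) + (1)*(-18) + (1) = -103 (matches)
7. x = 2*(-103) + (1)*(-43) + (1) = -248 (consistent with the transcript)
8. x = 2*(-248) + (1)*(-103) + (1) = -598 (verified)
9. x = 2*(-598) + (1)*(-248) + (1) = -1443 (matches)
10. x = 2*(-1443) + (1)*(-598) + (1) = -3483 (verified)
Each recorded entry agrees with the recomputation.

no error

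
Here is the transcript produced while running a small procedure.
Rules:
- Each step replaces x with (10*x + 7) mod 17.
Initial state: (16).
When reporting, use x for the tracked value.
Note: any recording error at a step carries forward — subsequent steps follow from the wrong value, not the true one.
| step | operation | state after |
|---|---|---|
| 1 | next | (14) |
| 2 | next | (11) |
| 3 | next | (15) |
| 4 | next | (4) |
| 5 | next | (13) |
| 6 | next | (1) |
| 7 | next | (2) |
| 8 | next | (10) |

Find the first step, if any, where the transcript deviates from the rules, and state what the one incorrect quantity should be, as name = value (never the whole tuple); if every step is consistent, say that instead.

Recomputing the run from the initial state:
step 1: x = 14
step 2: x = 11
step 3: x = 15
step 4: x = 4
step 5: x = 13
step 6: x = 1
step 7: x = 0
step 8: x = 7
The first disagreement with the transcript is at step 7, where the value should be x = 0.

step 7, x = 0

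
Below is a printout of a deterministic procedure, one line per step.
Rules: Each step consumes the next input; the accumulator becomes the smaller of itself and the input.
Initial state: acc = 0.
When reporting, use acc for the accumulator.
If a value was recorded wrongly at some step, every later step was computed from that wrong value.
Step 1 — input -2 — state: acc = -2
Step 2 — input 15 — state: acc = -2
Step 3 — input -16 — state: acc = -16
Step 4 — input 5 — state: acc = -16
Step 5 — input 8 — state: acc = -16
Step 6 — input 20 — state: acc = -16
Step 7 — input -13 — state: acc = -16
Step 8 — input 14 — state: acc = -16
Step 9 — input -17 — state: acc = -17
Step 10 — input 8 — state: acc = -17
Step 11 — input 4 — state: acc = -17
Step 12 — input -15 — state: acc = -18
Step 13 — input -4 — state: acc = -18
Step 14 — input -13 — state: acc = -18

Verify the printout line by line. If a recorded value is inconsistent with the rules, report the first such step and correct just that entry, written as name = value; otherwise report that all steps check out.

step 12, acc = -17

Recomputing the run from the initial state:
step 1: acc = -2
step 2: acc = -2
step 3: acc = -16
step 4: acc = -16
step 5: acc = -16
step 6: acc = -16
step 7: acc = -16
step 8: acc = -16
step 9: acc = -17
step 10: acc = -17
step 11: acc = -17
step 12: acc = -17
step 13: acc = -17
step 14: acc = -17
The first disagreement with the printout is at step 12, where the value should be acc = -17.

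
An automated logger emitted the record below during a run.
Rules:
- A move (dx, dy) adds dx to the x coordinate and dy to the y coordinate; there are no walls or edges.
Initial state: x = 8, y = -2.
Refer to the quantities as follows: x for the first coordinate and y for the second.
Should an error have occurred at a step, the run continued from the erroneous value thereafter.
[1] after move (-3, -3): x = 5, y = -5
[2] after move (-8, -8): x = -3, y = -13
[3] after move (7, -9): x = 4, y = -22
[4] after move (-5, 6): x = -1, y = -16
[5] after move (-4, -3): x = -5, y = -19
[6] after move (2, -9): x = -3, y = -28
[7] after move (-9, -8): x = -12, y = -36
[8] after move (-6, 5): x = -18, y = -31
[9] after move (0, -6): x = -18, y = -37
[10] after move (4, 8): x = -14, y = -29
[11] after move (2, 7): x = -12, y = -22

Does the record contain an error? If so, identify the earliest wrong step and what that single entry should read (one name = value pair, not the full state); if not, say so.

no error

1. x = 8 + (-3) = 5, y = -2 + (-3) = -5 (verified)
2. x = 5 + (-8) = -3, y = -5 + (-8) = -13 (exactly as logged)
3. x = -3 + (7) = 4, y = -13 + (-9) = -22 (verified)
4. x = 4 + (-5) = -1, y = -22 + (6) = -16 (confirmed correct)
5. x = -1 + (-4) = -5, y = -16 + (-3) = -19 (confirmed correct)
6. x = -5 + (2) = -3, y = -19 + (-9) = -28 (same as recorded)
7. x = -3 + (-9) = -12, y = -28 + (-8) = -36 (exactly as logged)
8. x = -12 + (-6) = -18, y = -36 + (5) = -31 (confirmed correct)
9. x = -18 + (0) = -18, y = -31 + (-6) = -37 (consistent with the record)
10. x = -18 + (4) = -14, y = -37 + (8) = -29 (consistent with the record)
11. x = -14 + (2) = -12, y = -29 + (7) = -22 (matches)
Each recorded entry agrees with the recomputation.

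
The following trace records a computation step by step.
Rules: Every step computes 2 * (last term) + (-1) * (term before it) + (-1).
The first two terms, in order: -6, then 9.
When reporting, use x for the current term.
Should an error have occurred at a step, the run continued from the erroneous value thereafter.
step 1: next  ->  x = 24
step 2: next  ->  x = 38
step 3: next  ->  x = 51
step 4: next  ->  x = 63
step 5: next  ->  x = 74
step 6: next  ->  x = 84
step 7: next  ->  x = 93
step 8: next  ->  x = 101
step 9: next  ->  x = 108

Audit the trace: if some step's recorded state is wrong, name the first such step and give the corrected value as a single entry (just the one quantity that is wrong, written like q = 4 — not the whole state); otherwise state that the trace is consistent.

1. x = 2*(9) + (-1)*(-6) + (-1) = 23 (the trace disagrees here)
So the first discrepancy is step 1, where the right value is x = 23.

step 1, x = 23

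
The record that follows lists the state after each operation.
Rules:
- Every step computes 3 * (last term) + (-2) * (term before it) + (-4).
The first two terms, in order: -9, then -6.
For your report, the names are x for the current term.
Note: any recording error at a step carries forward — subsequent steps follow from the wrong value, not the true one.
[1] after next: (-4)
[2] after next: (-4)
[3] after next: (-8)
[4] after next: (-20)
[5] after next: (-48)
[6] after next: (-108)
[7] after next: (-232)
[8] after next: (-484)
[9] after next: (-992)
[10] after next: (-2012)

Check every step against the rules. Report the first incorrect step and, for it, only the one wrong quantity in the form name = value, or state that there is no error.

Step 1: x = 3*(-6) + (-2)*(-9) + (-4) = -4 — exactly as logged.
Step 2: x = 3*(-4) + (-2)*(-6) + (-4) = -4 — matches.
Step 3: x = 3*(-4) + (-2)*(-4) + (-4) = -8 — in agreement.
Step 4: x = 3*(-8) + (-2)*(-4) + (-4) = -20 — matches.
Step 5: x = 3*(-20) + (-2)*(-8) + (-4) = -48 — exactly as logged.
Step 6: x = 3*(-48) + (-2)*(-20) + (-4) = -108 — exactly as logged.
Step 7: x = 3*(-108) + (-2)*(-48) + (-4) = -232 — verified.
Step 8: x = 3*(-232) + (-2)*(-108) + (-4) = -484 — agrees with the record.
Step 9: x = 3*(-484) + (-2)*(-232) + (-4) = -992 — matches.
Step 10: x = 3*(-992) + (-2)*(-484) + (-4) = -2012 — checks out.
The recomputation confirms every line.

no error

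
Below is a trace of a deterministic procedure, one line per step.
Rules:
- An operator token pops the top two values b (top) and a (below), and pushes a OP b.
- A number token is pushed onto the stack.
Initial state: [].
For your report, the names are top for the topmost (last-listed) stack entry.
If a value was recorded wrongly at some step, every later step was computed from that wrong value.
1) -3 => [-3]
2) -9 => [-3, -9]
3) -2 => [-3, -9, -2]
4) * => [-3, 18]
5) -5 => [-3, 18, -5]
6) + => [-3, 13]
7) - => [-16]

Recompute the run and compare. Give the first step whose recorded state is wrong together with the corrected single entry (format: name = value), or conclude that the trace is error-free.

Step 1: push -3: top = -3 — confirmed correct.
Step 2: push -9: top = -9 — consistent with the trace.
Step 3: push -2: top = -2 — confirmed correct.
Step 4: -9 * -2 = 18 — confirmed correct.
Step 5: push -5: top = -5 — confirmed correct.
Step 6: 18 + -5 = 13 — agrees with the trace.
Step 7: -3 - 13 = -16 — confirmed correct.
Nothing is out of place; the run is error-free.

no error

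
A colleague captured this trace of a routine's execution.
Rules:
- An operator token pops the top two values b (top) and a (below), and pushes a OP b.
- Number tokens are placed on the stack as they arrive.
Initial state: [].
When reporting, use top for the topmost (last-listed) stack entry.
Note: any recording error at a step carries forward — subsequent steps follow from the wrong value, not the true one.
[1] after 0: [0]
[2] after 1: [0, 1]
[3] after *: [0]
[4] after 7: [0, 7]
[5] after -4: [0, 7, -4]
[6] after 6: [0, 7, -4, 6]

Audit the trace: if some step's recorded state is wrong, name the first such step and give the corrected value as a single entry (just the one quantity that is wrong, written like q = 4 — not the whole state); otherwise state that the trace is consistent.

step 1: push 0: top = 0 -> same as recorded
step 2: push 1: top = 1 -> matches
step 3: 0 * 1 = 0 -> no discrepancy
step 4: push 7: top = 7 -> in agreement
step 5: push -4: top = -4 -> agrees with the trace
step 6: push 6: top = 6 -> same as recorded
Nothing is out of place; the run is error-free.

no error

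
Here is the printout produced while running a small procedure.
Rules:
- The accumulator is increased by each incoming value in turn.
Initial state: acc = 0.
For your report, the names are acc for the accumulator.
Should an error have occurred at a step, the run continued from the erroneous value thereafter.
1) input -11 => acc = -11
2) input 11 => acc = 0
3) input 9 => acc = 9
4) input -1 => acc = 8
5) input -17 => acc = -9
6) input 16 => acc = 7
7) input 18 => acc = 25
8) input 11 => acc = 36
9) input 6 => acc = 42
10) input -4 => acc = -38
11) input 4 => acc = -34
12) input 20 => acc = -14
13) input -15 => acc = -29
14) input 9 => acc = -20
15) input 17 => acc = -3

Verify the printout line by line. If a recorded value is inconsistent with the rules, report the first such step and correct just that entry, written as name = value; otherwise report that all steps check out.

Recomputing the run from the initial state:
step 1: acc = -11
step 2: acc = 0
step 3: acc = 9
step 4: acc = 8
step 5: acc = -9
step 6: acc = 7
step 7: acc = 25
step 8: acc = 36
step 9: acc = 42
step 10: acc = 38
step 11: acc = 42
step 12: acc = 62
step 13: acc = 47
step 14: acc = 56
step 15: acc = 73
The first disagreement with the printout is at step 10, where the value should be acc = 38.

step 10, acc = 38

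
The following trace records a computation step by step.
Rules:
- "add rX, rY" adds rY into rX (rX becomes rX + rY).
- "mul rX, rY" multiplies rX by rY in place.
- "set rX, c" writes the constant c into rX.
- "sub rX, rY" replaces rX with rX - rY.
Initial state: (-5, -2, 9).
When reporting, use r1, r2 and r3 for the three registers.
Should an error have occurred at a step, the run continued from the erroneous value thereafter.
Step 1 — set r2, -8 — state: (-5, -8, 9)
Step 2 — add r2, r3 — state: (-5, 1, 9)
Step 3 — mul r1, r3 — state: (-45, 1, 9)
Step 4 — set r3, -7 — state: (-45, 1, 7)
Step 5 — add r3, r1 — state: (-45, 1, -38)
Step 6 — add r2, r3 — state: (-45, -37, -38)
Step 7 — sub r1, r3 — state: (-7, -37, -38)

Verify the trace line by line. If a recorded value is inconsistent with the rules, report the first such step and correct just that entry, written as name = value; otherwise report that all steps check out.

step 1: r2 = -8 -> agrees with the trace
step 2: r2 = -8 + 9 = 1 -> matches
step 3: r1 = -5 * 9 = -45 -> no discrepancy
step 4: r3 = -7 -> this is not what the trace shows
So the first discrepancy is step 4, where the right value is r3 = -7.

step 4, r3 = -7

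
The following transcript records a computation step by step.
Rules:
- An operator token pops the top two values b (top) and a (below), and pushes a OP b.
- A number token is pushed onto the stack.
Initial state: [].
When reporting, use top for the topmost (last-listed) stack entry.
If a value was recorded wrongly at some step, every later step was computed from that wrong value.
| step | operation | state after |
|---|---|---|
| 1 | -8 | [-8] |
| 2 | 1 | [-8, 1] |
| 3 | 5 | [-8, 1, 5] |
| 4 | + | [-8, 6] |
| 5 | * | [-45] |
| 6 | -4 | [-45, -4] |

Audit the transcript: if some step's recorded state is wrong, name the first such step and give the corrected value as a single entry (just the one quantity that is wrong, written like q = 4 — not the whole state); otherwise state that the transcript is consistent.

step 5, top = -48

Recomputing the run from the initial state:
step 1: [-8]
step 2: [-8, 1]
step 3: [-8, 1, 5]
step 4: [-8, 6]
step 5: [-48]
step 6: [-48, -4]
The first disagreement with the transcript is at step 5, where the value should be top = -48.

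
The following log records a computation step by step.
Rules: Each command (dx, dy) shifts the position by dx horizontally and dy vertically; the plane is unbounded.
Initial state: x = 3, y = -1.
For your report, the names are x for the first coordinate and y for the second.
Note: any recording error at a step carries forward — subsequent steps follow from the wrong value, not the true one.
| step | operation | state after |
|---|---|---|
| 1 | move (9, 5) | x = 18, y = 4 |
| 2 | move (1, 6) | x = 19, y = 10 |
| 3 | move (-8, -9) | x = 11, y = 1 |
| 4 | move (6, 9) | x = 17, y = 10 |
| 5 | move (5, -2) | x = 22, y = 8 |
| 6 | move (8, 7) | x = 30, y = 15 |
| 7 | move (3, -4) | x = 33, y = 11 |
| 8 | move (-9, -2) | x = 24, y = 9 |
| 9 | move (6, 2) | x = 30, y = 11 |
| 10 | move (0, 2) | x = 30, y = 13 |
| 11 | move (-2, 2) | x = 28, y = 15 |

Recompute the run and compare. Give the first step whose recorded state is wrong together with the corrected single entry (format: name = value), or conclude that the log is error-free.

step 1, x = 12

Recomputing the run from the initial state:
step 1: x = 12, y = 4
step 2: x = 13, y = 10
step 3: x = 5, y = 1
step 4: x = 11, y = 10
step 5: x = 16, y = 8
step 6: x = 24, y = 15
step 7: x = 27, y = 11
step 8: x = 18, y = 9
step 9: x = 24, y = 11
step 10: x = 24, y = 13
step 11: x = 22, y = 15
The first disagreement with the log is at step 1, where the value should be x = 12.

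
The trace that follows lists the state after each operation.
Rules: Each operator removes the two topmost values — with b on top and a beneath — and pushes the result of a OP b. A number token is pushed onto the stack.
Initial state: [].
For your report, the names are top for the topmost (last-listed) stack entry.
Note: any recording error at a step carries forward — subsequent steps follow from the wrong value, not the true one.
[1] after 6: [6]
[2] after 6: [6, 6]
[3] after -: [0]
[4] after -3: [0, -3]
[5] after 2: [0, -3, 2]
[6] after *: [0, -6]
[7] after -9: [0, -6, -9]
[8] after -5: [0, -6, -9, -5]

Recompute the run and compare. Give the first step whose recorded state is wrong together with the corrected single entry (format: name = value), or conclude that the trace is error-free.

no error

Recomputing the run from the initial state:
step 1: [6]
step 2: [6, 6]
step 3: [0]
step 4: [0, -3]
step 5: [0, -3, 2]
step 6: [0, -6]
step 7: [0, -6, -9]
step 8: [0, -6, -9, -5]
This matches the trace at every step.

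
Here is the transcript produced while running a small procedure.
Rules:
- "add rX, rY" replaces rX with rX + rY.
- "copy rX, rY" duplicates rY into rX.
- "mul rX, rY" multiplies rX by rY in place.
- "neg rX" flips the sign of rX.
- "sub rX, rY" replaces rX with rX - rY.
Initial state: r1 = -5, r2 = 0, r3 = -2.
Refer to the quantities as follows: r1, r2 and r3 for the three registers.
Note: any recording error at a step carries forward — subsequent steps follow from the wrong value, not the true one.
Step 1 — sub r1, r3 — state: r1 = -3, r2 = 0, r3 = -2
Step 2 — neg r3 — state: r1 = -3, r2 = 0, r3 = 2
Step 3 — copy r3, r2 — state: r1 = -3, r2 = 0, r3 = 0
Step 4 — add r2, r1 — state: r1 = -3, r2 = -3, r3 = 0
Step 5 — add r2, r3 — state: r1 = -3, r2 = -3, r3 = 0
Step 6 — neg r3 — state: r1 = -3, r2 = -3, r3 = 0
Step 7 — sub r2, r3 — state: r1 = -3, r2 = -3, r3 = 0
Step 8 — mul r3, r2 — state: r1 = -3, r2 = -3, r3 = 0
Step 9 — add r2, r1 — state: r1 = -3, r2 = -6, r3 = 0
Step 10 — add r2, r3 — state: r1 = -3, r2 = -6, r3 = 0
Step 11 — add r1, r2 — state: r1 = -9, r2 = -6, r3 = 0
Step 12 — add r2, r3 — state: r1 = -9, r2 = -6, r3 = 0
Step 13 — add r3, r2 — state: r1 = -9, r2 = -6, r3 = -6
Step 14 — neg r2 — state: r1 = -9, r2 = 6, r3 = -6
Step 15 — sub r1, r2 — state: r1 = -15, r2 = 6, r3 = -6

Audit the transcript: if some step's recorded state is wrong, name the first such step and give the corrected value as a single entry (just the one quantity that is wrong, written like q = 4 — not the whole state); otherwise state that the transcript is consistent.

Step 1: r1 = -5 - -2 = -3 — agrees with the transcript.
Step 2: r3 = -(-2) = 2 — checks out.
Step 3: r3 = 0 — exactly as logged.
Step 4: r2 = 0 + -3 = -3 — exactly as logged.
Step 5: r2 = -3 + 0 = -3 — matches.
Step 6: r3 = -(0) = 0 — verified.
Step 7: r2 = -3 - 0 = -3 — exactly as logged.
Step 8: r3 = 0 * -3 = 0 — checks out.
Step 9: r2 = -3 + -3 = -6 — consistent with the transcript.
Step 10: r2 = -6 + 0 = -6 — exactly as logged.
Step 11: r1 = -3 + -6 = -9 — no discrepancy.
Step 12: r2 = -6 + 0 = -6 — exactly as logged.
Step 13: r3 = 0 + -6 = -6 — same as recorded.
Step 14: r2 = -(-6) = 6 — agrees with the transcript.
Step 15: r1 = -9 - 6 = -15 — exactly as logged.
The recomputation confirms every line.

no error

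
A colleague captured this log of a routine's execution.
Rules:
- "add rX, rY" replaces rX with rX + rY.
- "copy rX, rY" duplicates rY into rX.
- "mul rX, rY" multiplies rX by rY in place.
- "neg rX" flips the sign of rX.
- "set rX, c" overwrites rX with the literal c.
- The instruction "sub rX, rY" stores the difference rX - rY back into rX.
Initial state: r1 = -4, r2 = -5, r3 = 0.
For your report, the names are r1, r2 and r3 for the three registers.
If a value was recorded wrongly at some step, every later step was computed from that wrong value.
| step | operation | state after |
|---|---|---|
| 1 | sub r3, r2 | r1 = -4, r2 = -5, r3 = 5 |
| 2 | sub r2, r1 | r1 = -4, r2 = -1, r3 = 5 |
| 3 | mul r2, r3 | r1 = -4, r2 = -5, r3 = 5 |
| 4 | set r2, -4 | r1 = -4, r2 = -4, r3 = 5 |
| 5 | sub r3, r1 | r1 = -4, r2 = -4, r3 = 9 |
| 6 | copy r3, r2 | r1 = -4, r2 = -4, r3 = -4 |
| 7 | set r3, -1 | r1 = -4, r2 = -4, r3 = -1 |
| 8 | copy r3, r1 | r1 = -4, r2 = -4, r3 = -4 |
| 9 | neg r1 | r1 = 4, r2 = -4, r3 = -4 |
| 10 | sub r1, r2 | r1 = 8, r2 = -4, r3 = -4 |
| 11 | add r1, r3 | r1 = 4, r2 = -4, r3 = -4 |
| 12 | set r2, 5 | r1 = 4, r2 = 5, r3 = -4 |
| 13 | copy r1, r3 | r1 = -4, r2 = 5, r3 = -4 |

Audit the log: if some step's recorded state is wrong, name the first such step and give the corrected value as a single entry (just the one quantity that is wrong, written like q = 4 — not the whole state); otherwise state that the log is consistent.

Recomputing the run from the initial state:
step 1: r1 = -4, r2 = -5, r3 = 5
step 2: r1 = -4, r2 = -1, r3 = 5
step 3: r1 = -4, r2 = -5, r3 = 5
step 4: r1 = -4, r2 = -4, r3 = 5
step 5: r1 = -4, r2 = -4, r3 = 9
step 6: r1 = -4, r2 = -4, r3 = -4
step 7: r1 = -4, r2 = -4, r3 = -1
step 8: r1 = -4, r2 = -4, r3 = -4
step 9: r1 = 4, r2 = -4, r3 = -4
step 10: r1 = 8, r2 = -4, r3 = -4
step 11: r1 = 4, r2 = -4, r3 = -4
step 12: r1 = 4, r2 = 5, r3 = -4
step 13: r1 = -4, r2 = 5, r3 = -4
This matches the log at every step.

no error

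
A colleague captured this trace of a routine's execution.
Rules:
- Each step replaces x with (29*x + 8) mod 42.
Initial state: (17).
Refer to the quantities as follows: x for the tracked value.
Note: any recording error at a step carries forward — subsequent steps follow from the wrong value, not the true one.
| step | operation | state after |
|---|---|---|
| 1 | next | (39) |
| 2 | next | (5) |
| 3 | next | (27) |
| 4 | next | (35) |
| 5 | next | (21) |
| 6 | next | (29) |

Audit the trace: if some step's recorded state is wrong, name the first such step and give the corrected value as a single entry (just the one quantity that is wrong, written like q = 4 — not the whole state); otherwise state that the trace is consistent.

step 5, x = 15

1. x = (29*17 + 8) mod 42 = 39 (matches)
2. x = (29*39 + 8) mod 42 = 5 (matches)
3. x = (29*5 + 8) mod 42 = 27 (no discrepancy)
4. x = (29*27 + 8) mod 42 = 35 (confirmed correct)
5. x = (29*35 + 8) mod 42 = 15 (the trace disagrees here)
Step 5 is the first one off; corrected, x = 15.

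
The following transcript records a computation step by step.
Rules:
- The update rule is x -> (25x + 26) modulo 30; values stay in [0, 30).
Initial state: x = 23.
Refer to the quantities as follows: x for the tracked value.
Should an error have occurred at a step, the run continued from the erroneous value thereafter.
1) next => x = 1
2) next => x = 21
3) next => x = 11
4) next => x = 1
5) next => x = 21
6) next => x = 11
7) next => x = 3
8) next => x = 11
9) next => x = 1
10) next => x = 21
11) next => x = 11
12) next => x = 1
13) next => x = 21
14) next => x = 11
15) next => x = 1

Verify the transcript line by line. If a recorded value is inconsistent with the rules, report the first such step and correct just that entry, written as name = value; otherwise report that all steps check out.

step 7, x = 1

Step 1: x = (25*23 + 26) mod 30 = 1 — same as recorded.
Step 2: x = (25*1 + 26) mod 30 = 21 — confirmed correct.
Step 3: x = (25*21 + 26) mod 30 = 11 — checks out.
Step 4: x = (25*11 + 26) mod 30 = 1 — same as recorded.
Step 5: x = (25*1 + 26) mod 30 = 21 — no discrepancy.
Step 6: x = (25*21 + 26) mod 30 = 11 — matches.
Step 7: x = (25*11 + 26) mod 30 = 1 — this is not what the transcript shows.
That makes step 7 the first incorrect line — x = 1 is what it should show.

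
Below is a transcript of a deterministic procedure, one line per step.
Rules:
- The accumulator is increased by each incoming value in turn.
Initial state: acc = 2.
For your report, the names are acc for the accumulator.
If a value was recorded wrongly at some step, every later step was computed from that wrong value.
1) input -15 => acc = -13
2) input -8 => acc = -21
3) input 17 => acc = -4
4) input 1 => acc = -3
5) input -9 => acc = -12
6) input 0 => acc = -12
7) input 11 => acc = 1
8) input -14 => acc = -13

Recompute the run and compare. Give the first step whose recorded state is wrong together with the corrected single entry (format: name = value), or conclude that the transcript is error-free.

step 7, acc = -1

Step 1: acc = 2 + -15 = -13 — no discrepancy.
Step 2: acc = -13 + -8 = -21 — agrees with the transcript.
Step 3: acc = -21 + 17 = -4 — checks out.
Step 4: acc = -4 + 1 = -3 — checks out.
Step 5: acc = -3 + -9 = -12 — exactly as logged.
Step 6: acc = -12 + 0 = -12 — verified.
Step 7: acc = -12 + 11 = -1 — the entry is off here.
Step 7 is the first one off; corrected, acc = -1.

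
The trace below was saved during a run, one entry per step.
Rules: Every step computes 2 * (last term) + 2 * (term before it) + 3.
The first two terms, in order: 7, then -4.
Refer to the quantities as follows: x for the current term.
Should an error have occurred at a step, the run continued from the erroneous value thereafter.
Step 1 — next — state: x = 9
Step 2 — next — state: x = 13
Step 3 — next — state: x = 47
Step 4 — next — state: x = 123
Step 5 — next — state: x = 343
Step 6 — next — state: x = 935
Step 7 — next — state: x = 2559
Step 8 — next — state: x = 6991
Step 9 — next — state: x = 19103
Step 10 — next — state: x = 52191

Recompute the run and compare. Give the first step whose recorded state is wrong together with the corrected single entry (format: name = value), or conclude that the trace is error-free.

no error

step 1: x = 2*(-4) + (2)*(7) + (3) = 9 -> checks out
step 2: x = 2*(9) + (2)*(-4) + (3) = 13 -> consistent with the trace
step 3: x = 2*(13) + (2)*(9) + (3) = 47 -> in agreement
step 4: x = 2*(47) + (2)*(13) + (3) = 123 -> verified
step 5: x = 2*(123) + (2)*(47) + (3) = 343 -> checks out
step 6: x = 2*(343) + (2)*(123) + (3) = 935 -> checks out
step 7: x = 2*(935) + (2)*(343) + (3) = 2559 -> verified
step 8: x = 2*(2559) + (2)*(935) + (3) = 6991 -> consistent with the trace
step 9: x = 2*(6991) + (2)*(2559) + (3) = 19103 -> confirmed correct
step 10: x = 2*(19103) + (2)*(6991) + (3) = 52191 -> exactly as logged
All steps check out; nothing to correct.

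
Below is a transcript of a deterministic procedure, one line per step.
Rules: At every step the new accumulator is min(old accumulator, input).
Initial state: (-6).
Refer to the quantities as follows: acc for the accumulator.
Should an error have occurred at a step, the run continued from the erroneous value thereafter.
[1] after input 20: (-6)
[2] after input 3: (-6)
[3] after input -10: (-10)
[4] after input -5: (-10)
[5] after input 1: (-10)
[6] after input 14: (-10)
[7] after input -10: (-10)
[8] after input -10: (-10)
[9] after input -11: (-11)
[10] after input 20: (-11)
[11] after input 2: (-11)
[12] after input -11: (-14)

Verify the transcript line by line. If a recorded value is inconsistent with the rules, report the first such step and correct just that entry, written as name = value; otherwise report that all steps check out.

step 12, acc = -11

Step 1: acc = min(-6, 20) = -6 — exactly as logged.
Step 2: acc = min(-6, 3) = -6 — no discrepancy.
Step 3: acc = min(-6, -10) = -10 — verified.
Step 4: acc = min(-10, -5) = -10 — consistent with the transcript.
Step 5: acc = min(-10, 1) = -10 — matches.
Step 6: acc = min(-10, 14) = -10 — matches.
Step 7: acc = min(-10, -10) = -10 — exactly as logged.
Step 8: acc = min(-10, -10) = -10 — exactly as logged.
Step 9: acc = min(-10, -11) = -11 — consistent with the transcript.
Step 10: acc = min(-11, 20) = -11 — agrees with the transcript.
Step 11: acc = min(-11, 2) = -11 — in agreement.
Step 12: acc = min(-11, -11) = -11 — first mismatch against the transcript.
So the first discrepancy is step 12, where the right value is acc = -11.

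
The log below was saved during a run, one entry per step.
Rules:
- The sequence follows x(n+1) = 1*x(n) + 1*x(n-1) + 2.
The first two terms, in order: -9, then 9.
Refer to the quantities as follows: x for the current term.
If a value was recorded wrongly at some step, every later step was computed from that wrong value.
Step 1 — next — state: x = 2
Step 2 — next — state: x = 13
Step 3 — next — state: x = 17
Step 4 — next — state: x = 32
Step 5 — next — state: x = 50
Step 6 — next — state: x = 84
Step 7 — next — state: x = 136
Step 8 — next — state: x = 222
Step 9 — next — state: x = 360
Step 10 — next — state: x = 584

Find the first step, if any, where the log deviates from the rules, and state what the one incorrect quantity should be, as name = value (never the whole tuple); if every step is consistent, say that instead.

Recomputing the run from the initial state:
step 1: x = 2
step 2: x = 13
step 3: x = 17
step 4: x = 32
step 5: x = 51
step 6: x = 85
step 7: x = 138
step 8: x = 225
step 9: x = 365
step 10: x = 592
The first disagreement with the log is at step 5, where the value should be x = 51.

step 5, x = 51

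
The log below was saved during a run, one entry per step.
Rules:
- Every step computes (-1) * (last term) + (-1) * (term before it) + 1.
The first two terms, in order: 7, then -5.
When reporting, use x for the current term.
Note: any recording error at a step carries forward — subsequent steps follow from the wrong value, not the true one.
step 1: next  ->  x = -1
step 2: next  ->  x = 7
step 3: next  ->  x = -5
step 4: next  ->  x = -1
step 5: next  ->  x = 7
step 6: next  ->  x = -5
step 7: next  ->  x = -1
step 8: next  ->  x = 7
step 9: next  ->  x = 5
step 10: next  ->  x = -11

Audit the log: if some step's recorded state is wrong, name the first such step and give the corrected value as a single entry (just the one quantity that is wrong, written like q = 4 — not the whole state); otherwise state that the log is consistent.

1. x = -1*(-5) + (-1)*(7) + (1) = -1 (checks out)
2. x = -1*(-1) + (-1)*(-5) + (1) = 7 (checks out)
3. x = -1*(7) + (-1)*(-1) + (1) = -5 (consistent with the log)
4. x = -1*(-5) + (-1)*(7) + (1) = -1 (matches)
5. x = -1*(-1) + (-1)*(-5) + (1) = 7 (agrees with the log)
6. x = -1*(7) + (-1)*(-1) + (1) = -5 (no discrepancy)
7. x = -1*(-5) + (-1)*(7) + (1) = -1 (confirmed correct)
8. x = -1*(-1) + (-1)*(-5) + (1) = 7 (verified)
9. x = -1*(7) + (-1)*(-1) + (1) = -5 (the recorded entry deviates here)
Conclusion: step 9 carries the first error; the entry should be x = -5.

step 9, x = -5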